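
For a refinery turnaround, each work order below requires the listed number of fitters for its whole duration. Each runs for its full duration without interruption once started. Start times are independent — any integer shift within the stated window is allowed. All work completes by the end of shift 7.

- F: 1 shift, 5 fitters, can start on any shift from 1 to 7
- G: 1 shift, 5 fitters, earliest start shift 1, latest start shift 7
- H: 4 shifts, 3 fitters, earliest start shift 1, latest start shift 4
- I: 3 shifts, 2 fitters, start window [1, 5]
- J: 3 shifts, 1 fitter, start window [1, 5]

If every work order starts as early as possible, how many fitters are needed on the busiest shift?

Early-start schedule: F@1, G@1, H@1, I@1, J@1.
Load per shift: shift 1: 16, shift 2: 6, shift 3: 6, shift 4: 3, shift 5: 0, shift 6: 0, shift 7: 0.
Peak is 16.

16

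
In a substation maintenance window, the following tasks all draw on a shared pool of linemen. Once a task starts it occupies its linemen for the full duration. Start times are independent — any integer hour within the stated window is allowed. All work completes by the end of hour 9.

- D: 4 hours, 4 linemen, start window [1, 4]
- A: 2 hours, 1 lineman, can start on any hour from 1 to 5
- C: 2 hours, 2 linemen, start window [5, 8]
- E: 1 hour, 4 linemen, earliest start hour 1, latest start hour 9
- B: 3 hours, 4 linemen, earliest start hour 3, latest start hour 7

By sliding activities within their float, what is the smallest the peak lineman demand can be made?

Early-start (D@1, A@1, C@5, E@1, B@3) gives peak 9: h1:9  h2:5  h3:8  h4:8  h5:6  h6:2  h7:0  h8:0  h9:0.
Shift E→5, B→6.
Schedule D@1, A@1, C@5, E@5, B@6: h1:5  h2:5  h3:4  h4:4  h5:6  h6:6  h7:4  h8:4  h9:0 — peak 6.

6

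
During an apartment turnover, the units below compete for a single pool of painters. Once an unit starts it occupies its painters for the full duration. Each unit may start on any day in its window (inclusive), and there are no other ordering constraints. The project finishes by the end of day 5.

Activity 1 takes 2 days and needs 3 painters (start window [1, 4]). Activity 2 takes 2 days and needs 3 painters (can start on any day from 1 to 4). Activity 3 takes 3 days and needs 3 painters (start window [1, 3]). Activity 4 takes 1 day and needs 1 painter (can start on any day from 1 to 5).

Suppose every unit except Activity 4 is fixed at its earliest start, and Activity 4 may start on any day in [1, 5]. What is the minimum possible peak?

Activity 4@1: d1:10  d2:9  d3:3  d4:0  d5:0 → peak 10
Activity 4@2: d1:9  d2:10  d3:3  d4:0  d5:0 → peak 10
Activity 4@3: d1:9  d2:9  d3:4  d4:0  d5:0 → peak 9
Activity 4@4: d1:9  d2:9  d3:3  d4:1  d5:0 → peak 9
Activity 4@5: d1:9  d2:9  d3:3  d4:0  d5:1 → peak 9
Best is Activity 4@3, peak 9.

9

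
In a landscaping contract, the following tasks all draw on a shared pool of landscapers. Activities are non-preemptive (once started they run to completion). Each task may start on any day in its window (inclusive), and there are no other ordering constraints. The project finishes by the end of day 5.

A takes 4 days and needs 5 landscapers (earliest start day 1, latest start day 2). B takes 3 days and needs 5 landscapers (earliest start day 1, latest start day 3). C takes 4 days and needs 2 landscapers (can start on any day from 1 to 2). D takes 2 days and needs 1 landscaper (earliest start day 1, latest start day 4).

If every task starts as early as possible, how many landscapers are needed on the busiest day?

Early-start schedule: A@1, B@1, C@1, D@1.
Load per day: day 1: 13, day 2: 13, day 3: 12, day 4: 7, day 5: 0.
Peak is 13.

13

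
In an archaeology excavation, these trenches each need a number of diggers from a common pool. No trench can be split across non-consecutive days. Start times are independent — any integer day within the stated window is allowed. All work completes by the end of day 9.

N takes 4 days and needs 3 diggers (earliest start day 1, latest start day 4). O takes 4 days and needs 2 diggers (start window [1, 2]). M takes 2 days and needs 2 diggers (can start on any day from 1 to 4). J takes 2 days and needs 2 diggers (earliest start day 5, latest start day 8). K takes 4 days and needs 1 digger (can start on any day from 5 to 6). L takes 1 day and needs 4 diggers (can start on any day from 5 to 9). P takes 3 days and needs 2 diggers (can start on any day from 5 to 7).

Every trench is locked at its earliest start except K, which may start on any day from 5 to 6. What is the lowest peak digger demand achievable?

8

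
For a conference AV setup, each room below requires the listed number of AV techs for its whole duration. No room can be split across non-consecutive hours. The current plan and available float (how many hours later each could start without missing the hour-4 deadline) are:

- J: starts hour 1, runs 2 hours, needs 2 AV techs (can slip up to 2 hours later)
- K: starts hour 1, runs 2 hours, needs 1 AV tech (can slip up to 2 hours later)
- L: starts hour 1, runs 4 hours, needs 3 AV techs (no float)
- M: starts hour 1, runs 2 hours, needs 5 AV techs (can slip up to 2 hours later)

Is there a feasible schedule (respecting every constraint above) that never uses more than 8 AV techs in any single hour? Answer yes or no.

yes

Schedule J@1, K@1, L@1, M@3: h1:6  h2:6  h3:8  h4:8 — peak 8 ≤ 8.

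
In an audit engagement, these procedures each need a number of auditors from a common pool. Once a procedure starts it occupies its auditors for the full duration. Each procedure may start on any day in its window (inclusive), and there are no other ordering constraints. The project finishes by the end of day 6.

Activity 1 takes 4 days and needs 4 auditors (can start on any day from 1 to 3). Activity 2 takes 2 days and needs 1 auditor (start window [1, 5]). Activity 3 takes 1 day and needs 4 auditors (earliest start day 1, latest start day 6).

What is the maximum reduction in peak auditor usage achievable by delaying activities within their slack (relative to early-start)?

4

Early-start peak: d1:9  d2:5  d3:4  d4:4  d5:0  d6:0 ⇒ 9.
Leveled (Activity 1@1, Activity 2@1, Activity 3@5): d1:5  d2:5  d3:4  d4:4  d5:4  d6:0 ⇒ 5.
Reduction 9 − 5 = 4.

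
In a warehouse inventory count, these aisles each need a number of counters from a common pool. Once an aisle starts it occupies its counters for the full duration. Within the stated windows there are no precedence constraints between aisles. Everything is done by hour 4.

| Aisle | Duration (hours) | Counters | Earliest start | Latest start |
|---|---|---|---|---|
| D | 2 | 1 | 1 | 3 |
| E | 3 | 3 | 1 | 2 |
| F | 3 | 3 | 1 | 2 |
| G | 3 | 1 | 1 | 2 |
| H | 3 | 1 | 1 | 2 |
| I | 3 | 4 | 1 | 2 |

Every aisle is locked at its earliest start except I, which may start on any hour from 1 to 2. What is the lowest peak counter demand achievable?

13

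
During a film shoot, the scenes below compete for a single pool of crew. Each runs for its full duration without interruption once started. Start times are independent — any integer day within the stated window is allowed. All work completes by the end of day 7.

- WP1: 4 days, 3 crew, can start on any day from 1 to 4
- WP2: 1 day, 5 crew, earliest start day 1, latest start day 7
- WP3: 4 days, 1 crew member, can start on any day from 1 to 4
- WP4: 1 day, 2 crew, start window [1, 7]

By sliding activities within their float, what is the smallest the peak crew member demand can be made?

Early-start (WP1@1, WP2@1, WP3@1, WP4@1) gives peak 11: d1:11  d2:4  d3:4  d4:4  d5:0  d6:0  d7:0.
Shift WP2→5, WP4→6.
Schedule WP1@1, WP2@5, WP3@1, WP4@6: d1:4  d2:4  d3:4  d4:4  d5:5  d6:2  d7:0 — peak 5.

5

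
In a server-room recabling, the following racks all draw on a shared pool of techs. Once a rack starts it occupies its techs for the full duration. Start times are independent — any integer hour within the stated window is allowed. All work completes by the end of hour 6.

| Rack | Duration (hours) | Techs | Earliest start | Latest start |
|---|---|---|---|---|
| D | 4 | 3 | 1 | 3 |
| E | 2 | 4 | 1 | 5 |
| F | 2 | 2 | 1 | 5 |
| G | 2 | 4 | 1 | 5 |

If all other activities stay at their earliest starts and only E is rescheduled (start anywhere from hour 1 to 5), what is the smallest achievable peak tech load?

9

E@1: h1:13  h2:13  h3:3  h4:3  h5:0  h6:0 → peak 13
E@2: h1:9  h2:13  h3:7  h4:3  h5:0  h6:0 → peak 13
E@3: h1:9  h2:9  h3:7  h4:7  h5:0  h6:0 → peak 9
E@4: h1:9  h2:9  h3:3  h4:7  h5:4  h6:0 → peak 9
E@5: h1:9  h2:9  h3:3  h4:3  h5:4  h6:4 → peak 9
Best is E@3, peak 9.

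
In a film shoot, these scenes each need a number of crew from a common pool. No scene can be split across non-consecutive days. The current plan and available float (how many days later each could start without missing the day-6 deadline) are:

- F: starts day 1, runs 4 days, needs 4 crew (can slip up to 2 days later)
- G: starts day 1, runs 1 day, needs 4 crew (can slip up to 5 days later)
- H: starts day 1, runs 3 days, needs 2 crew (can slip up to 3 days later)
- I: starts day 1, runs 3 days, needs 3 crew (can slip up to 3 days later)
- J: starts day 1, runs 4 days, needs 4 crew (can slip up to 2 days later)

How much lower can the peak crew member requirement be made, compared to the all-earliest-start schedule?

6

Early-start peak: d1:17  d2:13  d3:13  d4:8  d5:0  d6:0 ⇒ 17.
Leveled (F@1, G@1, H@1, I@4, J@2): d1:10  d2:10  d3:10  d4:11  d5:7  d6:3 ⇒ 11.
Reduction 17 − 11 = 6.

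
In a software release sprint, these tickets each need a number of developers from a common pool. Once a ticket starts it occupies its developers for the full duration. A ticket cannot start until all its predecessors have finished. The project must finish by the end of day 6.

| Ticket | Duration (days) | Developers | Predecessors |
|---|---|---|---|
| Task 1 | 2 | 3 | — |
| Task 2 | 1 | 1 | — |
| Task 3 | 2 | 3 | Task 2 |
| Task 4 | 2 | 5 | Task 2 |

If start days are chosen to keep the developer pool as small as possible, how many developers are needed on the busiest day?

5

Early-start (Task 1@1, Task 2@1, Task 3@2, Task 4@2) gives peak 11: d1:4  d2:11  d3:8  d4:0  d5:0  d6:0.
Shift Task 3→3, Task 4→5.
Schedule Task 1@1, Task 2@1, Task 3@3, Task 4@5: d1:4  d2:3  d3:3  d4:3  d5:5  d6:5 — peak 5.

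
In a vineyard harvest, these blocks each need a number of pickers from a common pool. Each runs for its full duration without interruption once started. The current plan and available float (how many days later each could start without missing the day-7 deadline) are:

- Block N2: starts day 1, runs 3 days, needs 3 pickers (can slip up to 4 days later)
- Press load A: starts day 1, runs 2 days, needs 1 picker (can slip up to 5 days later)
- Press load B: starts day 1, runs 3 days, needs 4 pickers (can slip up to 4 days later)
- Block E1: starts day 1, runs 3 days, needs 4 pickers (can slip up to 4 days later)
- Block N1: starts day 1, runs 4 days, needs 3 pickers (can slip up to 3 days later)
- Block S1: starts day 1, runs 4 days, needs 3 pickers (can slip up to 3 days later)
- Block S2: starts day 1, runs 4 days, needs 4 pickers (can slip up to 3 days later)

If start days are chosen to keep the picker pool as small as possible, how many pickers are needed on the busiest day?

11

Early-start (Block N2@1, Press load A@1, Press load B@1, Block E1@1, Block N1@1, Block S1@1, Block S2@1) gives peak 22: d1:22  d2:22  d3:21  d4:10  d5:0  d6:0  d7:0.
Shift Block E1→5, Block S1→4, Block S2→4.
Schedule Block N2@1, Press load A@1, Press load B@1, Block E1@5, Block N1@1, Block S1@4, Block S2@4: d1:11  d2:11  d3:10  d4:10  d5:11  d6:11  d7:11 — peak 11.
Total picker-days = 75 over 7 days ⇒ peak ≥ ⌈75/7⌉ = 11, so 11 is optimal.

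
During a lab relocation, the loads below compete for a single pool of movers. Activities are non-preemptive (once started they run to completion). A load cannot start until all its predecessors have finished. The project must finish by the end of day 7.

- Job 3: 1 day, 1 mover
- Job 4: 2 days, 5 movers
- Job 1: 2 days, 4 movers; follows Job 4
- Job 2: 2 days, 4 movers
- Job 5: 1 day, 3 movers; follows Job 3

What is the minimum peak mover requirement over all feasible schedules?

5

Early-start (Job 3@1, Job 4@1, Job 1@3, Job 2@1, Job 5@2) gives peak 12: d1:10  d2:12  d3:4  d4:4  d5:0  d6:0  d7:0.
Shift Job 4→3, Job 1→5, Job 5→7.
Schedule Job 3@1, Job 4@3, Job 1@5, Job 2@1, Job 5@7: d1:5  d2:4  d3:5  d4:5  d5:4  d6:4  d7:3 — peak 5.
Total mover-days = 30 over 7 days ⇒ peak ≥ ⌈30/7⌉ = 5, so 5 is optimal.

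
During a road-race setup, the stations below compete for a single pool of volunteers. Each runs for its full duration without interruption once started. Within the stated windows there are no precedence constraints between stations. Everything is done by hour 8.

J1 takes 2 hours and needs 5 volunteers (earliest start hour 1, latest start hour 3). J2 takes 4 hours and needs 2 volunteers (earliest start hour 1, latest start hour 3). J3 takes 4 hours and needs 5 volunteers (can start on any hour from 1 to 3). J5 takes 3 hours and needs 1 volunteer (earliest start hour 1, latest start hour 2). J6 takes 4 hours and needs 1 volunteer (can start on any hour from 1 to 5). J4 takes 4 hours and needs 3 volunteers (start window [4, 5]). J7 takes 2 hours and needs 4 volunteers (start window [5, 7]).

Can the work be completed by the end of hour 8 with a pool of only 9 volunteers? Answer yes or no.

yes

Schedule J1@1, J2@1, J3@3, J5@1, J6@1, J4@5, J7@7: h1:9  h2:9  h3:9  h4:8  h5:8  h6:8  h7:7  h8:7 — peak 9 ≤ 9.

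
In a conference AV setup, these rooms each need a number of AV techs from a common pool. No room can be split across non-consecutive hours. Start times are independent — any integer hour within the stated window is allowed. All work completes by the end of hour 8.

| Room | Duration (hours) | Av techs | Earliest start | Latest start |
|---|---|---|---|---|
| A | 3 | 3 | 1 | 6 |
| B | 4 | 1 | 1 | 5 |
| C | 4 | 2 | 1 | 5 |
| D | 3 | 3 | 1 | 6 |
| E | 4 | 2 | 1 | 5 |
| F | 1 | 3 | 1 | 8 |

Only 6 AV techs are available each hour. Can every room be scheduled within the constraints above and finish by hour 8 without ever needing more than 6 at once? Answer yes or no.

yes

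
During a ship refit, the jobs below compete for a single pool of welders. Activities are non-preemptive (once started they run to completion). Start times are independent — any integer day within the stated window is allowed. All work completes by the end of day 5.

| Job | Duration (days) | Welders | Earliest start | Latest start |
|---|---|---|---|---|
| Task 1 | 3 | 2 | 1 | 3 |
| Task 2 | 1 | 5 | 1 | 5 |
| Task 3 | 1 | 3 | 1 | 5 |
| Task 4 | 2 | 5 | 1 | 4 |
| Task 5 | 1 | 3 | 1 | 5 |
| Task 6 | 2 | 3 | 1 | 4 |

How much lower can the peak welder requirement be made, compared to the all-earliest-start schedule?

14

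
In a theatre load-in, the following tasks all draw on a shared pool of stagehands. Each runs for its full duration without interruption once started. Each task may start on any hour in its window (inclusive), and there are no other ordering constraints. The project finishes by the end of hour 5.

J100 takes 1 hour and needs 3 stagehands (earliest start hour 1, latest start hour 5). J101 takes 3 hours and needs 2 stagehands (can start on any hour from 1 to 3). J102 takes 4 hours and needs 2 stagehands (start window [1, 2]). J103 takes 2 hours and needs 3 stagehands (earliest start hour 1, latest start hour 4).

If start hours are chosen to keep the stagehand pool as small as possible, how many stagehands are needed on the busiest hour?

Early-start (J100@1, J101@1, J102@1, J103@1) gives peak 10: h1:10  h2:7  h3:4  h4:2  h5:0.
Shift J102→2, J103→4.
Schedule J100@1, J101@1, J102@2, J103@4: h1:5  h2:4  h3:4  h4:5  h5:5 — peak 5.
Total stagehand-hours = 23 over 5 hours ⇒ peak ≥ ⌈23/5⌉ = 5, so 5 is optimal.

5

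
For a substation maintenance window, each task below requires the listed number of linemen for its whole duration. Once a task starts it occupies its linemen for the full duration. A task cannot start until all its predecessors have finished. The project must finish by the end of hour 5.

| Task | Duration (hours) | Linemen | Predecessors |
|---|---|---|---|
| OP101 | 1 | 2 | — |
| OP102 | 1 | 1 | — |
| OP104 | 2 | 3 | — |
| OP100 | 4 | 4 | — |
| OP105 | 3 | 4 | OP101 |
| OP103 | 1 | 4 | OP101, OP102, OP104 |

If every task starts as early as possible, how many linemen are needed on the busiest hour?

12

Early-start schedule: OP101@1, OP102@1, OP104@1, OP100@1, OP105@2, OP103@3.
Load per hour: hour 1: 10, hour 2: 11, hour 3: 12, hour 4: 8, hour 5: 0.
Peak is 12.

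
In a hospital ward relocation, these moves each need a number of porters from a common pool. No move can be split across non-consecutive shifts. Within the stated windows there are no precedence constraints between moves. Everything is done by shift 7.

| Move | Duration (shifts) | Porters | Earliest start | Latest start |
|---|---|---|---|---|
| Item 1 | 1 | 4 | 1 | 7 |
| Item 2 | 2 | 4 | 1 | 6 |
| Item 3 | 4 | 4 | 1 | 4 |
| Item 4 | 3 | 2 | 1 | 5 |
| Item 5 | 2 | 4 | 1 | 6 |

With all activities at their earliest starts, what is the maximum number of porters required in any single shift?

18

Early-start schedule: Item 1@1, Item 2@1, Item 3@1, Item 4@1, Item 5@1.
Load per shift: shift 1: 18, shift 2: 14, shift 3: 6, shift 4: 4, shift 5: 0, shift 6: 0, shift 7: 0.
Peak is 18.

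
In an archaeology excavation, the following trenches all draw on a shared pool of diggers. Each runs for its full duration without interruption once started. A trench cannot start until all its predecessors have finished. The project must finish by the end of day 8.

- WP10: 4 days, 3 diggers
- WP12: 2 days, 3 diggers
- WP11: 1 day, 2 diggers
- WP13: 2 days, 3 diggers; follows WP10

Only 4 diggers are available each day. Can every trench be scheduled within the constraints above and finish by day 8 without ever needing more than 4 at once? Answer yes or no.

no

The minimum achievable peak is 5; 4 < 5, so no feasible schedule stays within the cap.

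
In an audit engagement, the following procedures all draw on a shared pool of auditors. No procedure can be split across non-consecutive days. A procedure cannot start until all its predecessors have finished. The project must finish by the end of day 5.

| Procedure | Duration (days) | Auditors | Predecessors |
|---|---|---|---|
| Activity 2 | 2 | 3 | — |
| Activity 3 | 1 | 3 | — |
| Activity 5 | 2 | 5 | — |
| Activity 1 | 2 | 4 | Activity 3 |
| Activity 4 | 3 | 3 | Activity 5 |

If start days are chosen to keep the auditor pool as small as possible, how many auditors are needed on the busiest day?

8

Early-start (Activity 2@1, Activity 3@1, Activity 5@1, Activity 1@2, Activity 4@3) gives peak 12: d1:11  d2:12  d3:7  d4:3  d5:3.
Shift Activity 3→3, Activity 1→4.
Schedule Activity 2@1, Activity 3@3, Activity 5@1, Activity 1@4, Activity 4@3: d1:8  d2:8  d3:6  d4:7  d5:7 — peak 8.
Total auditor-days = 36 over 5 days ⇒ peak ≥ ⌈36/5⌉ = 8, so 8 is optimal.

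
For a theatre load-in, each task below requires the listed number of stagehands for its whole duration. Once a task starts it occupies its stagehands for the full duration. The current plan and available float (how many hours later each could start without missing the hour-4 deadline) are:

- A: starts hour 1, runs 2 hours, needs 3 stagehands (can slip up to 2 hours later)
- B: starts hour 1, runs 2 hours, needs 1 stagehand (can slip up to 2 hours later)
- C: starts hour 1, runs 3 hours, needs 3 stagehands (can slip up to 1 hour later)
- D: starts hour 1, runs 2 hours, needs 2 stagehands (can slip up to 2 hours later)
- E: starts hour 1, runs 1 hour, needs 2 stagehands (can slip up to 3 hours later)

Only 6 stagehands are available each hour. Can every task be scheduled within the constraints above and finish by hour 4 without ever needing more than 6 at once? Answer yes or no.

yes

Schedule A@1, B@3, C@1, D@3, E@4: h1:6  h2:6  h3:6  h4:5 — peak 6 ≤ 6.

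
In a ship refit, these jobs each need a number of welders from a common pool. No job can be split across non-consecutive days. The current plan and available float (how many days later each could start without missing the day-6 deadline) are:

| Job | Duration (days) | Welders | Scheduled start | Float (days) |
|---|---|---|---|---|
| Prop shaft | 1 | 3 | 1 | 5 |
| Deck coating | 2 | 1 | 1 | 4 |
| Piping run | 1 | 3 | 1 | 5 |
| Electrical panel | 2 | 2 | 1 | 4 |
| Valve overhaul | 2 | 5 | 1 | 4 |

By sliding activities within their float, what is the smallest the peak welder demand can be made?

Early-start (Prop shaft@1, Deck coating@1, Piping run@1, Electrical panel@1, Valve overhaul@1) gives peak 14: d1:14  d2:8  d3:0  d4:0  d5:0  d6:0.
Shift Piping run→2, Electrical panel→3, Valve overhaul→5.
Schedule Prop shaft@1, Deck coating@1, Piping run@2, Electrical panel@3, Valve overhaul@5: d1:4  d2:4  d3:2  d4:2  d5:5  d6:5 — peak 5.

5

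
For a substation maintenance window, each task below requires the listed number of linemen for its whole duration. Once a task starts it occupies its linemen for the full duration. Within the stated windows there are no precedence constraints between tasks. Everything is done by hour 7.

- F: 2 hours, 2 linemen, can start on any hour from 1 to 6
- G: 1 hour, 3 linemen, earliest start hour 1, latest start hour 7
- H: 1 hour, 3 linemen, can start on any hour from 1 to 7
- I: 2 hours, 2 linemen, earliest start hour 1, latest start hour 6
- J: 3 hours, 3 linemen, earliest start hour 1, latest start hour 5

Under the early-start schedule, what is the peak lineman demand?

13

Early-start schedule: F@1, G@1, H@1, I@1, J@1.
Load per hour: hour 1: 13, hour 2: 7, hour 3: 3, hour 4: 0, hour 5: 0, hour 6: 0, hour 7: 0.
Peak is 13.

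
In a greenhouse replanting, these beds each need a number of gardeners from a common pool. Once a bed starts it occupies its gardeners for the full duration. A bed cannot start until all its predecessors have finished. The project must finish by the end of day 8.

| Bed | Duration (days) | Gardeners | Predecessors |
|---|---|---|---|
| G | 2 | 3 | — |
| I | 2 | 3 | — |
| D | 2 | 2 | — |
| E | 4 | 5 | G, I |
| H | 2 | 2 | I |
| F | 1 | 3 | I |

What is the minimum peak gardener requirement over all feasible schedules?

Early-start (G@1, I@1, D@1, E@3, H@3, F@3) gives peak 10: d1:8  d2:8  d3:10  d4:7  d5:5  d6:5  d7:0  d8:0.
Shift D→3, H→5, F→7.
Schedule G@1, I@1, D@3, E@3, H@5, F@7: d1:6  d2:6  d3:7  d4:7  d5:7  d6:7  d7:3  d8:0 — peak 7.

7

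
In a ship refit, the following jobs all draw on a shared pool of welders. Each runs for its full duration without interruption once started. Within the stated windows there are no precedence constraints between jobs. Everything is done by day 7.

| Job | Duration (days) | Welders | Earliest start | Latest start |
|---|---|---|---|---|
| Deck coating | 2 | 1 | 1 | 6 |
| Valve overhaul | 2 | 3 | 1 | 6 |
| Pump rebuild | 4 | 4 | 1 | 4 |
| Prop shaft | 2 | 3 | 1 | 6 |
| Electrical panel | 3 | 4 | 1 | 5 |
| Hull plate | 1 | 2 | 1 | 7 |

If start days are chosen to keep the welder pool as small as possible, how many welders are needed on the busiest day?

7

Early-start (Deck coating@1, Valve overhaul@1, Pump rebuild@1, Prop shaft@1, Electrical panel@1, Hull plate@1) gives peak 17: d1:17  d2:15  d3:8  d4:4  d5:0  d6:0  d7:0.
Shift Valve overhaul→3, Prop shaft→5, Electrical panel→5.
Schedule Deck coating@1, Valve overhaul@3, Pump rebuild@1, Prop shaft@5, Electrical panel@5, Hull plate@1: d1:7  d2:5  d3:7  d4:7  d5:7  d6:7  d7:4 — peak 7.
Total welder-days = 44 over 7 days ⇒ peak ≥ ⌈44/7⌉ = 7, so 7 is optimal.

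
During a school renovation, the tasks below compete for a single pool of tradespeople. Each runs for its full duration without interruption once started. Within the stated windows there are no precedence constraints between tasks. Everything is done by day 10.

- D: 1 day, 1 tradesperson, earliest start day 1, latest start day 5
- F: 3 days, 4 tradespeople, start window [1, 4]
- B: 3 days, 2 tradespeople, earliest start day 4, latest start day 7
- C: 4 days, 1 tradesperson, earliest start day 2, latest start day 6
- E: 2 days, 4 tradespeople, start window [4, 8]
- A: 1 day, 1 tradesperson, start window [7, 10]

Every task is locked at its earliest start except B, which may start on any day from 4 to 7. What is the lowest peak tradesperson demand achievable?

B@4: d1:5  d2:5  d3:5  d4:7  d5:7  d6:2  d7:1  d8:0  d9:0  d10:0 → peak 7
B@5: d1:5  d2:5  d3:5  d4:5  d5:7  d6:2  d7:3  d8:0  d9:0  d10:0 → peak 7
B@6: d1:5  d2:5  d3:5  d4:5  d5:5  d6:2  d7:3  d8:2  d9:0  d10:0 → peak 5
B@7: d1:5  d2:5  d3:5  d4:5  d5:5  d6:0  d7:3  d8:2  d9:2  d10:0 → peak 5
Best is B@6, peak 5.

5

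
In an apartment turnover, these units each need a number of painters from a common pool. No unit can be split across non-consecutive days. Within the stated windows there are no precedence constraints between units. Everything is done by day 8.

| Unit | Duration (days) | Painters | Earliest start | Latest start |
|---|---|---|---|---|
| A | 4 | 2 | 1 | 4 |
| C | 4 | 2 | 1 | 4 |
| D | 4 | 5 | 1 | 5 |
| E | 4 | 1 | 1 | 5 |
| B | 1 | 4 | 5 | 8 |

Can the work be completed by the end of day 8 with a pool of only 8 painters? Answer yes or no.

no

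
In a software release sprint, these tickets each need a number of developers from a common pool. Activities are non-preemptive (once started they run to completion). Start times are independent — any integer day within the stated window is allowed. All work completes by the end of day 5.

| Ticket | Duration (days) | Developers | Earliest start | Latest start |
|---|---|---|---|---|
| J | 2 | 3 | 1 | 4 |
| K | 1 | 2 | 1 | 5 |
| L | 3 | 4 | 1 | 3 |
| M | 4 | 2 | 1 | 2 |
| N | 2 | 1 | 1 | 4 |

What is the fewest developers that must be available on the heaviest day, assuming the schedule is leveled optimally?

Early-start (J@1, K@1, L@1, M@1, N@1) gives peak 12: d1:12  d2:10  d3:6  d4:2  d5:0.
Shift L→3, M→2.
Schedule J@1, K@1, L@3, M@2, N@1: d1:6  d2:6  d3:6  d4:6  d5:6 — peak 6.
Total developer-days = 30 over 5 days ⇒ peak ≥ ⌈30/5⌉ = 6, so 6 is optimal.

6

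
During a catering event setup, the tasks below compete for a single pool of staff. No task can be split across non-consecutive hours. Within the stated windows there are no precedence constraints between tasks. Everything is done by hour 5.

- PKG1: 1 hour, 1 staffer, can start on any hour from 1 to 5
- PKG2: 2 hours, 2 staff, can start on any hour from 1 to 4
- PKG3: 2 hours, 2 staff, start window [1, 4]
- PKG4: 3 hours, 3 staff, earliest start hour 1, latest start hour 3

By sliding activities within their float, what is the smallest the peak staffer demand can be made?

4

Early-start (PKG1@1, PKG2@1, PKG3@1, PKG4@1) gives peak 8: h1:8  h2:7  h3:3  h4:0  h5:0.
Shift PKG2→4, PKG3→4.
Schedule PKG1@1, PKG2@4, PKG3@4, PKG4@1: h1:4  h2:3  h3:3  h4:4  h5:4 — peak 4.
Total staffer-hours = 18 over 5 hours ⇒ peak ≥ ⌈18/5⌉ = 4, so 4 is optimal.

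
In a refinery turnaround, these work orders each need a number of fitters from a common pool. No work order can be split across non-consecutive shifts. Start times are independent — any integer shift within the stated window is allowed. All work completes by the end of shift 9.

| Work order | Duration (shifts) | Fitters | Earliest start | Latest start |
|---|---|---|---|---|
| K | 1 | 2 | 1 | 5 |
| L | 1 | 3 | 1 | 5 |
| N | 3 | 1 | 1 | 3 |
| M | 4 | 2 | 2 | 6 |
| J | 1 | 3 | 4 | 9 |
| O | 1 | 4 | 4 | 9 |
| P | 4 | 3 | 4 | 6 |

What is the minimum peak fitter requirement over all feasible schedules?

5

Early-start (K@1, L@1, N@1, M@2, J@4, O@4, P@4) gives peak 12: s1:6  s2:3  s3:3  s4:12  s5:5  s6:3  s7:3  s8:0  s9:0.
Shift N→2, M→5, O→9, P→5.
Schedule K@1, L@1, N@2, M@5, J@4, O@9, P@5: s1:5  s2:1  s3:1  s4:4  s5:5  s6:5  s7:5  s8:5  s9:4 — peak 5.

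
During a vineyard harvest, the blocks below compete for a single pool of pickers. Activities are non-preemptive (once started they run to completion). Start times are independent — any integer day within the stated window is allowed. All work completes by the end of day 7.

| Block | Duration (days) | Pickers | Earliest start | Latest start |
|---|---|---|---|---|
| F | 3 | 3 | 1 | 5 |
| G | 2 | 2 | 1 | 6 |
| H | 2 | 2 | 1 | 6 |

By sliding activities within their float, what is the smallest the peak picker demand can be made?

Early-start (F@1, G@1, H@1) gives peak 7: d1:7  d2:7  d3:3  d4:0  d5:0  d6:0  d7:0.
Shift G→4, H→6.
Schedule F@1, G@4, H@6: d1:3  d2:3  d3:3  d4:2  d5:2  d6:2  d7:2 — peak 3.
Total picker-days = 17 over 7 days ⇒ peak ≥ ⌈17/7⌉ = 3, so 3 is optimal.

3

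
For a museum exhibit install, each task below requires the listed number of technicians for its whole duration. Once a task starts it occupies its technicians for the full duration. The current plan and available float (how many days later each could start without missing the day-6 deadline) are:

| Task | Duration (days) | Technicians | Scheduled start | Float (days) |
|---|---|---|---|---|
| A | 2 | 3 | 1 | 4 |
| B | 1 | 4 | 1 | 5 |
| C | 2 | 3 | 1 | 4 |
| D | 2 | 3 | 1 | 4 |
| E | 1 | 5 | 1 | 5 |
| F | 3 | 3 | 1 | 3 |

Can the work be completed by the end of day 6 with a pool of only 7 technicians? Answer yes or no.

yes

Schedule A@1, B@1, C@2, D@4, E@6, F@3: d1:7  d2:6  d3:6  d4:6  d5:6  d6:5 — peak 7 ≤ 7.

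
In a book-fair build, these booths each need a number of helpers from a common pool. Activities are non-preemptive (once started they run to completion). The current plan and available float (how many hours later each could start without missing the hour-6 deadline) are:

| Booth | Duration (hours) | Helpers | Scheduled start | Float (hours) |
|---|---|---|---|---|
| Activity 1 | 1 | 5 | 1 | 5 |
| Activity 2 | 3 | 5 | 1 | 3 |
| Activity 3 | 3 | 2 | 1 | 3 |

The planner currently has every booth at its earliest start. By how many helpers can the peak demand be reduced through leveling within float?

Early-start peak: h1:12  h2:7  h3:7  h4:0  h5:0  h6:0 ⇒ 12.
Leveled (Activity 1@1, Activity 2@2, Activity 3@1): h1:7  h2:7  h3:7  h4:5  h5:0  h6:0 ⇒ 7.
Reduction 12 − 7 = 5.

5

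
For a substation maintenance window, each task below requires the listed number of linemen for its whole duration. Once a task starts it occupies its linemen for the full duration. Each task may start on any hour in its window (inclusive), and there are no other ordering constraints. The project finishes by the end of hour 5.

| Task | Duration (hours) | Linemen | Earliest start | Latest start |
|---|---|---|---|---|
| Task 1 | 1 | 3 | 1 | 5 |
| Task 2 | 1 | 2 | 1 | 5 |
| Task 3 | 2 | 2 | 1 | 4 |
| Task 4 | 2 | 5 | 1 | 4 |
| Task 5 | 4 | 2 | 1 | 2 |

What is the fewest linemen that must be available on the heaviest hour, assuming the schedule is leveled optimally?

7

Early-start (Task 1@1, Task 2@1, Task 3@1, Task 4@1, Task 5@1) gives peak 14: h1:14  h2:9  h3:2  h4:2  h5:0.
Shift Task 4→3, Task 5→2.
Schedule Task 1@1, Task 2@1, Task 3@1, Task 4@3, Task 5@2: h1:7  h2:4  h3:7  h4:7  h5:2 — peak 7.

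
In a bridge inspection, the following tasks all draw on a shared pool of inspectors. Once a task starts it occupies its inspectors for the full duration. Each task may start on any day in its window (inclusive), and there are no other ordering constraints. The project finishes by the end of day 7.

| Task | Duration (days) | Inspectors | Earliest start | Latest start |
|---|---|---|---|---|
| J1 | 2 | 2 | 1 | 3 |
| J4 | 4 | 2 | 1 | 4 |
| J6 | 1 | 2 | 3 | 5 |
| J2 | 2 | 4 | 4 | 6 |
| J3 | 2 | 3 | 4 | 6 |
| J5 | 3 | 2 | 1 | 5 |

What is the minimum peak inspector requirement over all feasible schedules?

Early-start (J1@1, J4@1, J6@3, J2@4, J3@4, J5@1) gives peak 9: d1:6  d2:6  d3:6  d4:9  d5:7  d6:0  d7:0.
Shift J3→6.
Schedule J1@1, J4@1, J6@3, J2@4, J3@6, J5@1: d1:6  d2:6  d3:6  d4:6  d5:4  d6:3  d7:3 — peak 6.

6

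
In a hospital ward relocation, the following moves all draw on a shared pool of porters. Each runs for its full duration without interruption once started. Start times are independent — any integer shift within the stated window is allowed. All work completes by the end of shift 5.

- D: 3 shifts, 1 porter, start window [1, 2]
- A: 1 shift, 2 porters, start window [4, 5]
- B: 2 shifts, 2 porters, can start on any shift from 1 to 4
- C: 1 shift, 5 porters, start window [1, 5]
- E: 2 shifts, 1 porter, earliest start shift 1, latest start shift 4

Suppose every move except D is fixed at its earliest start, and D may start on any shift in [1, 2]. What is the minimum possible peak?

8

D@1: s1:9  s2:4  s3:1  s4:2  s5:0 → peak 9
D@2: s1:8  s2:4  s3:1  s4:3  s5:0 → peak 8
Best is D@2, peak 8.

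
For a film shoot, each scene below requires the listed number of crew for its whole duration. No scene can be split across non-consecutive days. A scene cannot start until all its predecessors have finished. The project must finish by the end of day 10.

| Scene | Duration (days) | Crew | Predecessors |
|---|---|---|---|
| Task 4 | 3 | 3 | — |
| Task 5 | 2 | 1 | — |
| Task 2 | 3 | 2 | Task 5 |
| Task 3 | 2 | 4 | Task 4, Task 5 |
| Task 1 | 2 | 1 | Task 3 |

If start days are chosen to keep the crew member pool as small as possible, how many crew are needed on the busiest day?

4

Early-start (Task 4@1, Task 5@1, Task 2@3, Task 3@4, Task 1@6) gives peak 6: d1:4  d2:4  d3:5  d4:6  d5:6  d6:1  d7:1  d8:0  d9:0  d10:0.
Shift Task 2→4, Task 3→7, Task 1→9.
Schedule Task 4@1, Task 5@1, Task 2@4, Task 3@7, Task 1@9: d1:4  d2:4  d3:3  d4:2  d5:2  d6:2  d7:4  d8:4  d9:1  d10:1 — peak 4.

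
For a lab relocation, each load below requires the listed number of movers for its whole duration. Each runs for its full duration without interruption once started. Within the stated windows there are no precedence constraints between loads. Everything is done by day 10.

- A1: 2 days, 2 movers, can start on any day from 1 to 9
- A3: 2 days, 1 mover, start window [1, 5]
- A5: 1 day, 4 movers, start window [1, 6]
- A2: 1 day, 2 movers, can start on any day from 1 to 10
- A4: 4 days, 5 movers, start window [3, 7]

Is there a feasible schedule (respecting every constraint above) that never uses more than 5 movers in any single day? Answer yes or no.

Schedule A1@1, A3@1, A5@3, A2@1, A4@4: d1:5  d2:3  d3:4  d4:5  d5:5  d6:5  d7:5  d8:0  d9:0  d10:0 — peak 5 ≤ 5.

yes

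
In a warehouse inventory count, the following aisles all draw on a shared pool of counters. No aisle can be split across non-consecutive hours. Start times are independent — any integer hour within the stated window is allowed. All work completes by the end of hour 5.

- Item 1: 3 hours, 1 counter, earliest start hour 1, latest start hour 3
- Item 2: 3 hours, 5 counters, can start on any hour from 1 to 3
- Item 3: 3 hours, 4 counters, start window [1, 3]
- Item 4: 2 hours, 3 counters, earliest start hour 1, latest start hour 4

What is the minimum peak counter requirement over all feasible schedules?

10

Early-start (Item 1@1, Item 2@1, Item 3@1, Item 4@1) gives peak 13: h1:13  h2:13  h3:10  h4:0  h5:0.
Shift Item 4→4.
Schedule Item 1@1, Item 2@1, Item 3@1, Item 4@4: h1:10  h2:10  h3:10  h4:3  h5:3 — peak 10.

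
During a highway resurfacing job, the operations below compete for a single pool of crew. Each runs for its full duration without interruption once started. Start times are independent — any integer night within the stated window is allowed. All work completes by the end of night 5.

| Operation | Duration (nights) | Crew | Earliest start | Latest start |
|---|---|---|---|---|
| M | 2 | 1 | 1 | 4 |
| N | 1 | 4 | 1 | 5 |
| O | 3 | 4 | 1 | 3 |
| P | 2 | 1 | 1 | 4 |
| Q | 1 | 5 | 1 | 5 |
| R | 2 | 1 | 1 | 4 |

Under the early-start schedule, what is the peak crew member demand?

16

Early-start schedule: M@1, N@1, O@1, P@1, Q@1, R@1.
Load per night: night 1: 16, night 2: 7, night 3: 4, night 4: 0, night 5: 0.
Peak is 16.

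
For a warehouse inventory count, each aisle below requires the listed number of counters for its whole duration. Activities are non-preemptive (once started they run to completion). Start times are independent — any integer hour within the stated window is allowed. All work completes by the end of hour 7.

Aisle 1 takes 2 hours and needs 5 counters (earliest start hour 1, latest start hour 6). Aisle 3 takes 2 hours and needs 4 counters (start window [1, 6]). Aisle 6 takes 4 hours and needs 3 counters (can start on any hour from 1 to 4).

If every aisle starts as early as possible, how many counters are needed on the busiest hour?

Early-start schedule: Aisle 1@1, Aisle 3@1, Aisle 6@1.
Load per hour: hour 1: 12, hour 2: 12, hour 3: 3, hour 4: 3, hour 5: 0, hour 6: 0, hour 7: 0.
Peak is 12.

12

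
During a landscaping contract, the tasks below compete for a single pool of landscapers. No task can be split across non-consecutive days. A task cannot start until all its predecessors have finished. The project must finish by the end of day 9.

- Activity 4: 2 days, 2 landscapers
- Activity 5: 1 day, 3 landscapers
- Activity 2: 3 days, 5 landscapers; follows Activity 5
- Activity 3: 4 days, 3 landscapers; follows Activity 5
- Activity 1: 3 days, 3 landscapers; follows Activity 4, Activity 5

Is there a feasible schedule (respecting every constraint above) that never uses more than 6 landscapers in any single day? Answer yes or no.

yes

Schedule Activity 4@1, Activity 5@1, Activity 2@3, Activity 3@6, Activity 1@6: d1:5  d2:2  d3:5  d4:5  d5:5  d6:6  d7:6  d8:6  d9:3 — peak 6 ≤ 6.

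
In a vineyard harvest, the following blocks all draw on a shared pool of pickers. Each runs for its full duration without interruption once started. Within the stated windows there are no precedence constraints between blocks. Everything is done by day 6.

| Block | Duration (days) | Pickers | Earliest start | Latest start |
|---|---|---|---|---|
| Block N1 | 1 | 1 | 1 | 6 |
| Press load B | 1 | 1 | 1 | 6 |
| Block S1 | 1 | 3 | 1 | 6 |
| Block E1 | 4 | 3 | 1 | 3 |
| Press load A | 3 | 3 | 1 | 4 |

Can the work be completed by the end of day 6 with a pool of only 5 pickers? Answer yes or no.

no

The minimum achievable peak is 6; 5 < 6, so no feasible schedule stays within the cap.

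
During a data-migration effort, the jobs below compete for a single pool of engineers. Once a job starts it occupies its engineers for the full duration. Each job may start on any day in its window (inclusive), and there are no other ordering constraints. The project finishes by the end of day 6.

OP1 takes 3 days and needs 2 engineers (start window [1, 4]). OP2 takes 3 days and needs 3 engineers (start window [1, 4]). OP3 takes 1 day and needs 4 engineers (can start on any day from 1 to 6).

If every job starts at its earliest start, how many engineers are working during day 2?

5

At early start, day 2 has: OP1, OP2.
Demand: 2 + 3 = 5.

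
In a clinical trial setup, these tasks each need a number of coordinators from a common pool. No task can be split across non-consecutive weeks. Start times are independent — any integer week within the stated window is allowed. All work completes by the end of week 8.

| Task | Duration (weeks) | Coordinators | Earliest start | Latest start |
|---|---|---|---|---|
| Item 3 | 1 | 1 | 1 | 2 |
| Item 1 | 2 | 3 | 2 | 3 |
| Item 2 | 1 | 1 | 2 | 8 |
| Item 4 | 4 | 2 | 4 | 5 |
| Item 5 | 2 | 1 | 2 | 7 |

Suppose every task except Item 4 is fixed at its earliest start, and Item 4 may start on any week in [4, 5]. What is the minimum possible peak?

5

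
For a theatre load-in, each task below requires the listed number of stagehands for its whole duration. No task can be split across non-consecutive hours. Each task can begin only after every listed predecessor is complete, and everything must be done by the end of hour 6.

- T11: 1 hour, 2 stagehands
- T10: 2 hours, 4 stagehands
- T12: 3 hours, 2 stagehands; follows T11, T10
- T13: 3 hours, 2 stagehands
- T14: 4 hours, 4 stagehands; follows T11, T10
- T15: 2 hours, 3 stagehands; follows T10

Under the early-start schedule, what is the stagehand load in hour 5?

6

At early start, hour 5 has: T12, T14.
Demand: 2 + 4 = 6.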